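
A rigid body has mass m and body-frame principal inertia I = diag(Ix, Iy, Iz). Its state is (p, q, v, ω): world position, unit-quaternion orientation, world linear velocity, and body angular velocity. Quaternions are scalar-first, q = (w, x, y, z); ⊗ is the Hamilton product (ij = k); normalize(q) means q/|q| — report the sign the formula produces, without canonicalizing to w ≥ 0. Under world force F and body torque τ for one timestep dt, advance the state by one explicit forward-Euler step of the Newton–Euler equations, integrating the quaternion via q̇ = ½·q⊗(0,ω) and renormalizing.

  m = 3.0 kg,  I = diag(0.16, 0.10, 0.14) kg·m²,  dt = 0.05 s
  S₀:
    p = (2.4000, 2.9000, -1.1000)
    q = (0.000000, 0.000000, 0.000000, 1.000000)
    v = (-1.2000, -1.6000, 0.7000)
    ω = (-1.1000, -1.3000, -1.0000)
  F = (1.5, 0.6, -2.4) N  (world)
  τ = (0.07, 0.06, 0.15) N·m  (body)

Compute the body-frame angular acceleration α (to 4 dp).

ω×(Iω) gyroscopic = (0.0520, 0.0220, -0.0858)
angular accel α = (0.1125, 0.3800, 1.6843)

α = (0.1125, 0.3800, 1.6843)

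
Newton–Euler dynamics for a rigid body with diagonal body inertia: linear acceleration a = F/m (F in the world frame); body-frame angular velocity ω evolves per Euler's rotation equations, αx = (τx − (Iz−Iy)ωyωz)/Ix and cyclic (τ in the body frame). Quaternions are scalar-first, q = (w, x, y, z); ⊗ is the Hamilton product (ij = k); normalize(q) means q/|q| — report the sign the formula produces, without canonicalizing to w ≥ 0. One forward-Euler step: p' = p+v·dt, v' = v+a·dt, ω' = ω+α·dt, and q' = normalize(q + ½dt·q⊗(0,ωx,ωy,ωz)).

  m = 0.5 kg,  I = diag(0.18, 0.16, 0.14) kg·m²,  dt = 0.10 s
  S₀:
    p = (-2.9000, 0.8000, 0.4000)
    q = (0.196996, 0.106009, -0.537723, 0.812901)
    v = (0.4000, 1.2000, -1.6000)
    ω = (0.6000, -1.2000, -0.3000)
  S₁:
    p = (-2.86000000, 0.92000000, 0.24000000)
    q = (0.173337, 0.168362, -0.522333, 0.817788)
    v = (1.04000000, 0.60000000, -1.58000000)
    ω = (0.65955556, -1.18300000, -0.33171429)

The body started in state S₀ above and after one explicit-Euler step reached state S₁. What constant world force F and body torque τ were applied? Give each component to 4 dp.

F = (3.2000, -3.0000, 0.1000)
τ = (0.1000, 0.0200, -0.0300)

rate change Δω = (0.05955556, 0.01700000, -0.03171429)
gyro term ω₀×Iω₀ = (-0.0072, -0.0072, 0.0144)
I·α + gyro = (0.1000, 0.0200, -0.0300)
Δv = v₁−v₀ = (0.64000000, -0.60000000, 0.02000000)
F = m·Δv/dt = (3.2000, -3.0000, 0.1000)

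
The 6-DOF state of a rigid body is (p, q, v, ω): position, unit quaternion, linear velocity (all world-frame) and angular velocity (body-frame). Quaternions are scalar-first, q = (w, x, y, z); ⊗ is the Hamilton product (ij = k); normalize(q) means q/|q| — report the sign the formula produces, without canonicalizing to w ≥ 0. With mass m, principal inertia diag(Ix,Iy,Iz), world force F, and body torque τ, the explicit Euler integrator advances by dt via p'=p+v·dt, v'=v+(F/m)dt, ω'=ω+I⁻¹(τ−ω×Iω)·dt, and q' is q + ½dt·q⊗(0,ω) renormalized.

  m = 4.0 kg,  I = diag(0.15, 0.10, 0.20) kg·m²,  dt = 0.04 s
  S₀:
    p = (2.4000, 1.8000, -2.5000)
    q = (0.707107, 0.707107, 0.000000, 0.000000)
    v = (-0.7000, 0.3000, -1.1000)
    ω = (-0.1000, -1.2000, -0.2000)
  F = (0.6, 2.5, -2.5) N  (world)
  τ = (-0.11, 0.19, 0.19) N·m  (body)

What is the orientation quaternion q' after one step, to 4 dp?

Hamilton product q⊗(0,ω) = (0.0707107, -0.0707107, -0.7071070, -0.9899498)
updated quaternion q' = (0.7083, 0.7055, -0.0141, -0.0198)

q' = (0.7083, 0.7055, -0.0141, -0.0198)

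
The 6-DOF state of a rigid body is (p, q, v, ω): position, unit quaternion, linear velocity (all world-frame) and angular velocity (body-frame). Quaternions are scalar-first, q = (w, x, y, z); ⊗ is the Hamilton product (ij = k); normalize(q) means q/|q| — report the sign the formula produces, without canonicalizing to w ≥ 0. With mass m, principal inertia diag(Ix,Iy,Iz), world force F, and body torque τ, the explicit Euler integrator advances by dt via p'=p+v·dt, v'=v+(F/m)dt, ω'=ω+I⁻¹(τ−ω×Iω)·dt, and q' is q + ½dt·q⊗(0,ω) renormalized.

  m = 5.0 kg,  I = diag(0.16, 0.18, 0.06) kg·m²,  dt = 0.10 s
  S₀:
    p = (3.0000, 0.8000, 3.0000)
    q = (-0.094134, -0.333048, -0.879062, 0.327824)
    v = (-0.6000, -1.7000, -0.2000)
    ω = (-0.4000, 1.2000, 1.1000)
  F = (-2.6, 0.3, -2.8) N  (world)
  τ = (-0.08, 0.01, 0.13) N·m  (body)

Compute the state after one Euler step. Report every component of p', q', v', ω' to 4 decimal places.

angular accel α = (0.4900, 0.3000, 2.3267)
new body rate ω' = (-0.3510, 1.2300, 1.3327)
2q̇ = q⊗(0,ω) = (0.5610488, -1.3227034, 0.1222624, -0.8548298)
q + ½dt·q⊗(0,ω), renormalized = (-0.0659, -0.3978, -0.8699, 0.2841)
p + v·dt = (2.9400, 0.6300, 2.9800)
v' = v + a·dt = (-0.6520, -1.6940, -0.2560)

p' = (2.9400, 0.6300, 2.9800)
q' = (-0.0659, -0.3978, -0.8699, 0.2841)
v' = (-0.6520, -1.6940, -0.2560)
ω' = (-0.3510, 1.2300, 1.3327)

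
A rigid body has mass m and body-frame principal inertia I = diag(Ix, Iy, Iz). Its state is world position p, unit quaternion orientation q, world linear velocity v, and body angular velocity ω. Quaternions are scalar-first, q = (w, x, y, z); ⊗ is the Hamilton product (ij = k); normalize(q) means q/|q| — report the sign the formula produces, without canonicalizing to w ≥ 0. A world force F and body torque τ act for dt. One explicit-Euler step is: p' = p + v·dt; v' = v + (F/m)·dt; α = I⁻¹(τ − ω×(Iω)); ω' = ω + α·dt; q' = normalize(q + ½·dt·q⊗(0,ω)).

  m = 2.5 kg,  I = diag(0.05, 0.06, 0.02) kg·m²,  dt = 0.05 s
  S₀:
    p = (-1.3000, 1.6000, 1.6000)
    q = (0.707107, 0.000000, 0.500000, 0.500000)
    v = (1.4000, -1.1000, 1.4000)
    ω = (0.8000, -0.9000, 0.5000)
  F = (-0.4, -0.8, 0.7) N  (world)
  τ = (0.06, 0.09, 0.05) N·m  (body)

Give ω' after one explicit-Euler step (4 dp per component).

angular accel α = (0.8400, 1.3000, 2.8600)
ω + α·dt = (0.8420, -0.8350, 0.6430)

ω' = (0.8420, -0.8350, 0.6430)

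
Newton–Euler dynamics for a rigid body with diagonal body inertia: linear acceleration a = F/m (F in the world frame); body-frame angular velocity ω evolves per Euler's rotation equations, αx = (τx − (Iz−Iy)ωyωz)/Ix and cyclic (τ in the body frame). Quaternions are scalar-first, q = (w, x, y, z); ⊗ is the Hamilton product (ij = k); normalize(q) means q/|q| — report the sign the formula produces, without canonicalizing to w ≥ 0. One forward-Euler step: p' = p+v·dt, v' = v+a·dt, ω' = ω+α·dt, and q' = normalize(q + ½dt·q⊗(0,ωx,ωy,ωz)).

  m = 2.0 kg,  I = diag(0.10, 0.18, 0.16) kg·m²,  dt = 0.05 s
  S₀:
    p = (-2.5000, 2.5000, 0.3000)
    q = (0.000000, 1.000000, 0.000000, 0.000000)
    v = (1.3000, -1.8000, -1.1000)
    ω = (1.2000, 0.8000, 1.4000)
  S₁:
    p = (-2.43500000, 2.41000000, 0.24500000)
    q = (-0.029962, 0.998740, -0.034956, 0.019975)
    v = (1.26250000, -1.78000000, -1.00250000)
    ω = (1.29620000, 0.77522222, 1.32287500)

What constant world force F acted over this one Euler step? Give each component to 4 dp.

F = (-1.5000, 0.8000, 3.9000)

Δv = v₁−v₀ = (-0.03750000, 0.02000000, 0.09750000)
applied force F = (-1.5000, 0.8000, 3.9000)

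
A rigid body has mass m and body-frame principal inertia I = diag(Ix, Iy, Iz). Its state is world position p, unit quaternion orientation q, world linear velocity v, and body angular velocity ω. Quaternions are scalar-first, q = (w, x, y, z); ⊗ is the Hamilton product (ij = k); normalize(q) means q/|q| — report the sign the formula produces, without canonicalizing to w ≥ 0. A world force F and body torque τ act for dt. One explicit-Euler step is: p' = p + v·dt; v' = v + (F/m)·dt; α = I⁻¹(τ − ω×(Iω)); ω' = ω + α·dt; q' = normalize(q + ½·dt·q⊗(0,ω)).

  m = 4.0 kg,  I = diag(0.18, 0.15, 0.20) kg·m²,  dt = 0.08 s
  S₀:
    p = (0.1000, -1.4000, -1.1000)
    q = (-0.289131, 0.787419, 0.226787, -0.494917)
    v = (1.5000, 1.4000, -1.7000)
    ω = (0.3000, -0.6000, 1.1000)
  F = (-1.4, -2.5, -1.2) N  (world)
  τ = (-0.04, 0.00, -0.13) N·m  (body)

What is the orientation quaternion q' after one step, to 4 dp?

q' = (-0.2710, 0.7810, 0.1929, -0.5286)

2q̇ = q⊗(0,ω) = (0.4442552, -0.1342238, -0.8411574, -0.8585316)
updated quaternion q' = (-0.2710, 0.7810, 0.1929, -0.5286)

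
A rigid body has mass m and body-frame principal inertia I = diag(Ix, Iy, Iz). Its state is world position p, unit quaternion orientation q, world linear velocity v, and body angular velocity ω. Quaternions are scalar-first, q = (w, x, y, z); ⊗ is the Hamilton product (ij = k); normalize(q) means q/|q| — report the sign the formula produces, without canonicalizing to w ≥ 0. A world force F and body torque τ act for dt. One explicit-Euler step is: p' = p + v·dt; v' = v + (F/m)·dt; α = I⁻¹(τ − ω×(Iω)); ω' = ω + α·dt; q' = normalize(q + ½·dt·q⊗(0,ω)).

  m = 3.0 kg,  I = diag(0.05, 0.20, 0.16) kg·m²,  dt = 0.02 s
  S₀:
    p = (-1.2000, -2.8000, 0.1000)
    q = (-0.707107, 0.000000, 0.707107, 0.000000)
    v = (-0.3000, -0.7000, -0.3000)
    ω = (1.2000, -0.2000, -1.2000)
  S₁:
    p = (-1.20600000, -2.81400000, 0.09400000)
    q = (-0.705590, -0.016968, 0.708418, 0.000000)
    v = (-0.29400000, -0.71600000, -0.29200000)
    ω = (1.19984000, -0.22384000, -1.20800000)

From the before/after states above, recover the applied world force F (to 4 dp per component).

velocity change Δv = (0.00600000, -0.01600000, 0.00800000)
m·(v₁−v₀)/dt = (0.9000, -2.4000, 1.2000)

F = (0.9000, -2.4000, 1.2000)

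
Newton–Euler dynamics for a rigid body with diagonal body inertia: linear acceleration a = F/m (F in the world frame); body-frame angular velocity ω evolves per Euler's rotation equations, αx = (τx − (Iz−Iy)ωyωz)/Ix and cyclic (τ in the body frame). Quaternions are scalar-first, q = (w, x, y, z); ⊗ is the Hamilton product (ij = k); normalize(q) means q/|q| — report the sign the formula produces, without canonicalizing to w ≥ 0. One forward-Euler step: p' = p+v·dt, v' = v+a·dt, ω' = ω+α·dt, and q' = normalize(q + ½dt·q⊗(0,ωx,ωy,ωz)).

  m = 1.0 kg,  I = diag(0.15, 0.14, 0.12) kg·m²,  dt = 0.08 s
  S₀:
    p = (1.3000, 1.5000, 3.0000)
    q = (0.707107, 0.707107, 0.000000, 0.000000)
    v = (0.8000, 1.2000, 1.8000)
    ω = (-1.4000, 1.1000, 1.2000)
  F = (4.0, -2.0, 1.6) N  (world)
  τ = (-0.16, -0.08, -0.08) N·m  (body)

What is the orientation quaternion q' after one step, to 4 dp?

q' = (0.7440, 0.6651, -0.0028, 0.0648)

Hamilton product q⊗(0,ω) = (0.9899498, -0.9899498, -0.0707107, 1.6263461)
updated quaternion q' = (0.7440, 0.6651, -0.0028, 0.0648)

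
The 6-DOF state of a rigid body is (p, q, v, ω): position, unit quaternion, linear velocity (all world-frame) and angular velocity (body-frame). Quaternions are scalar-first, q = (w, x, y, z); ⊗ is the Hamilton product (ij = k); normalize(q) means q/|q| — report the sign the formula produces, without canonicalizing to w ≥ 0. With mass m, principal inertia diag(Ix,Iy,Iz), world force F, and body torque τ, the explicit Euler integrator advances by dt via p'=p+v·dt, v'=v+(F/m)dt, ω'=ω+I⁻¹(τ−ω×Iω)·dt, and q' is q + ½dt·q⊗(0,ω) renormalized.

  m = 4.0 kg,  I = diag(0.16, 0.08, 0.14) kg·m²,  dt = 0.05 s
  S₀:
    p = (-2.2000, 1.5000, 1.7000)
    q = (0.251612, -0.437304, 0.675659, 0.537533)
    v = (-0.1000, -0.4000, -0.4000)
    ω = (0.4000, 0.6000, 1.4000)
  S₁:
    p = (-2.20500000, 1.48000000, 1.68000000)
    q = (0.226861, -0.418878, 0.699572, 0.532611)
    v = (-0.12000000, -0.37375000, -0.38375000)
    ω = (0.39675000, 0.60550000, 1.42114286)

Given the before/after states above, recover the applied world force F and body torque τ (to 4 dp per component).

F = (-1.6000, 2.1000, 1.3000)
τ = (0.0400, 0.0200, 0.0400)

velocity change Δv = (-0.02000000, 0.02625000, 0.01625000)
m·(v₁−v₀)/dt = (-1.6000, 2.1000, 1.3000)
rate change Δω = (-0.00325000, 0.00550000, 0.02114286)
applied torque τ = (0.0400, 0.0200, 0.0400)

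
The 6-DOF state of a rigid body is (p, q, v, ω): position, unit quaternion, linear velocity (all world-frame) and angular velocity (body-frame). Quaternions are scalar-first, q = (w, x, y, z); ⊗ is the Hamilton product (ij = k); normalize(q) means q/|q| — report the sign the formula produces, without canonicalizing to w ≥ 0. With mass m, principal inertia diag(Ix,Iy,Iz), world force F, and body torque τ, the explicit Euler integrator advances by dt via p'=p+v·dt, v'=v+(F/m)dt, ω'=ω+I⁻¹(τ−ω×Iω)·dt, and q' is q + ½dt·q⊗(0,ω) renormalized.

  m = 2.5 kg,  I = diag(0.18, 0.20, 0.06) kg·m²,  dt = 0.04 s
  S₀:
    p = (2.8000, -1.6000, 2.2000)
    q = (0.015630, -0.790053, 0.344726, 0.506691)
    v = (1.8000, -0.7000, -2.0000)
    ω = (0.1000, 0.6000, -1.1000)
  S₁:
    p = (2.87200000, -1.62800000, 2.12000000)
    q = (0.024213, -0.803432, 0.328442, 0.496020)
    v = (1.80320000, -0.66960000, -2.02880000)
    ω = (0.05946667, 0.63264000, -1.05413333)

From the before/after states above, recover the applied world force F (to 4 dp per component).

Δv = v₁−v₀ = (0.00320000, 0.03040000, -0.02880000)
F = m·Δv/dt = (0.2000, 1.9000, -1.8000)

F = (0.2000, 1.9000, -1.8000)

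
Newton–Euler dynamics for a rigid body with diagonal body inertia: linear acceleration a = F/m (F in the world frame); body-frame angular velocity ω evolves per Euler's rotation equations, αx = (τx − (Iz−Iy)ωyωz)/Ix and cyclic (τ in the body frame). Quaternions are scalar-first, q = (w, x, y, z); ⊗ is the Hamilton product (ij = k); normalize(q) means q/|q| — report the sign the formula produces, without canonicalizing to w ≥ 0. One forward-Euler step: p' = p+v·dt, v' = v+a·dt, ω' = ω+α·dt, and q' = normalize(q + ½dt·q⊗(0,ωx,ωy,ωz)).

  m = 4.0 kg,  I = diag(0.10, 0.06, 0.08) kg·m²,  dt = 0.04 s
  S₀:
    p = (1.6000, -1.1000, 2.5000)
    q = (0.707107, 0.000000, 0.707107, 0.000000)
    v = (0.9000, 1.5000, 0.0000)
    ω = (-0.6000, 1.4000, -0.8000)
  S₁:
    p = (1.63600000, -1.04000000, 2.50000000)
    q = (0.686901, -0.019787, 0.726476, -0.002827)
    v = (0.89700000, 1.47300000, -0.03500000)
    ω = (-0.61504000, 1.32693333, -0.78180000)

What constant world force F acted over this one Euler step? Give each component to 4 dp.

v₁ − v₀ = (-0.00300000, -0.02700000, -0.03500000)
applied force F = (-0.3000, -2.7000, -3.5000)

F = (-0.3000, -2.7000, -3.5000)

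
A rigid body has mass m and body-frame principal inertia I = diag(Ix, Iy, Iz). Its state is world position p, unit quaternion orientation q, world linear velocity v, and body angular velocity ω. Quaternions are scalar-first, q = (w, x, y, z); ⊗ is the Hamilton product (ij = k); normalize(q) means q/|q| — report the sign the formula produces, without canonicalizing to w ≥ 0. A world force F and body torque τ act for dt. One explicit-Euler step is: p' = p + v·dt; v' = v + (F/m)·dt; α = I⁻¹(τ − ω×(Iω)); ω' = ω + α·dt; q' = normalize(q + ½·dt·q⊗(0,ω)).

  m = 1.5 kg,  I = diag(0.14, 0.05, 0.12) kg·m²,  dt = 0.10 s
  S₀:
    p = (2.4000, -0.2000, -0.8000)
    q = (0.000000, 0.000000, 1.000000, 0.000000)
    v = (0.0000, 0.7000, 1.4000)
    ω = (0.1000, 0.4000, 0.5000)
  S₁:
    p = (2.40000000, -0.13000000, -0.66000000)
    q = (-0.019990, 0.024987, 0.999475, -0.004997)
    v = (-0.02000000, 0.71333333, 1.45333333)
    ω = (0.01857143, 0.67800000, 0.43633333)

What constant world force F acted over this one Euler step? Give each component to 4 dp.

F = (-0.3000, 0.2000, 0.8000)

Δv = v₁−v₀ = (-0.02000000, 0.01333333, 0.05333333)
m·(v₁−v₀)/dt = (-0.3000, 0.2000, 0.8000)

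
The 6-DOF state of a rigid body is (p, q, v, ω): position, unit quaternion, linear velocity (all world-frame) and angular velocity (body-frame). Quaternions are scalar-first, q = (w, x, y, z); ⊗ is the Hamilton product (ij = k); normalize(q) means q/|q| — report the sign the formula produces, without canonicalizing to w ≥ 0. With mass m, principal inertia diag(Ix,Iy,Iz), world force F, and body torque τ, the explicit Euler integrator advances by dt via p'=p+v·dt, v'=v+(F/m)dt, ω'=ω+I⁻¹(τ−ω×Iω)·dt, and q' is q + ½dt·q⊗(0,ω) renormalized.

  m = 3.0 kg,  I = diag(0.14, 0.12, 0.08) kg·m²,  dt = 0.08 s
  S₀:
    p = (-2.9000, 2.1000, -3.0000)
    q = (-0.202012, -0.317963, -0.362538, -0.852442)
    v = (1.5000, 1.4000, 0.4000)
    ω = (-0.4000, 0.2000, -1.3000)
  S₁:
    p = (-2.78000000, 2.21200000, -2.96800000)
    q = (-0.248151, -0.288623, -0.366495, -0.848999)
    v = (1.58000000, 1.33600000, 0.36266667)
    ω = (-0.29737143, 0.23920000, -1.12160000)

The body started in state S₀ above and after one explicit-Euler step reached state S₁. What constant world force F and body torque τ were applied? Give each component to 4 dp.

Δω = ω₁−ω₀ = (0.10262857, 0.03920000, 0.17840000)
τ = I·(Δω/dt) + ω₀×(Iω₀) = (0.1900, 0.0900, 0.1800)
velocity change Δv = (0.08000000, -0.06400000, -0.03733333)
F = m·Δv/dt = (3.0000, -2.4000, -1.4000)

F = (3.0000, -2.4000, -1.4000)
τ = (0.1900, 0.0900, 0.1800)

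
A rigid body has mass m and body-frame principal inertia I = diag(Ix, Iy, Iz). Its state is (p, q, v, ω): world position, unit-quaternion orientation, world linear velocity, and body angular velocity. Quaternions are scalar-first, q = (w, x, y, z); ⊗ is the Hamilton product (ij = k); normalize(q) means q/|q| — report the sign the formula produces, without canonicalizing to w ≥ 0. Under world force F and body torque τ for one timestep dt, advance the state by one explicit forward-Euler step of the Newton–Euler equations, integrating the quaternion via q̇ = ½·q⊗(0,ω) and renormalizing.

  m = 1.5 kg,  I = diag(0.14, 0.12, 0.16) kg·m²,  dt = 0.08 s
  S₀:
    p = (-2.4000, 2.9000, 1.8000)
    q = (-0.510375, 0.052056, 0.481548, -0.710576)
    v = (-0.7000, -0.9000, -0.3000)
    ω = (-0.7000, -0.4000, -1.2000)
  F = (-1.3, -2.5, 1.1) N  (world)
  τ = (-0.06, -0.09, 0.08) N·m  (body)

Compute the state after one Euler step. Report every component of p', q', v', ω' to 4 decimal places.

a = (-0.8667, -1.6667, 0.7333)
p' = p + v·dt = (-2.4560, 2.8280, 1.7760)
v + (F/m)dt = (-0.7693, -1.0333, -0.2413)
ω×(Iω) gyroscopic = (0.0192, -0.0168, -0.0056)
angular accel α = (-0.5657, -0.6100, 0.5350)
ω' = ω + α·dt = (-0.7453, -0.4488, -1.1572)
2q̇ = q⊗(0,ω) = (-0.6236328, -0.5048255, 0.7640204, 0.9287112)
q' = normalize(q + ½dt·q⊗(0,ω)) = (-0.5344, 0.0318, 0.5113, -0.6723)

p' = (-2.4560, 2.8280, 1.7760)
q' = (-0.5344, 0.0318, 0.5113, -0.6723)
v' = (-0.7693, -1.0333, -0.2413)
ω' = (-0.7453, -0.4488, -1.1572)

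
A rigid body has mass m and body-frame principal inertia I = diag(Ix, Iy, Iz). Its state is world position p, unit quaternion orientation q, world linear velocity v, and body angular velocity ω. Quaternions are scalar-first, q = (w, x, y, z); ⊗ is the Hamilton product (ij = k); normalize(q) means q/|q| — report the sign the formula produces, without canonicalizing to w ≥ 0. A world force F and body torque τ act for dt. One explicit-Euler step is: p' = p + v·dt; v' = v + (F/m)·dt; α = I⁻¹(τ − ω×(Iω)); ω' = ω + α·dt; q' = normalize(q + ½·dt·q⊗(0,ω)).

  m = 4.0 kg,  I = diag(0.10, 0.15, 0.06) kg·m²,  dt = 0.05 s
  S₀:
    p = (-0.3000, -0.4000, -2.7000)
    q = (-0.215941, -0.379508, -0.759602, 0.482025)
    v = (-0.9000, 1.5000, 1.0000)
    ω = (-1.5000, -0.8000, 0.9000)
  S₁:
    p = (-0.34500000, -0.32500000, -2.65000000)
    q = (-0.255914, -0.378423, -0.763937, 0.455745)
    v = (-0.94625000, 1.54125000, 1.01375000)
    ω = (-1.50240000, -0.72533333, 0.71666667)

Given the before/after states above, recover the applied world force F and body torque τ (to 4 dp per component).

rate change Δω = (-0.00240000, 0.07466667, -0.18333333)
I·α + gyro = (0.0600, 0.1700, -0.1600)
velocity change Δv = (-0.04625000, 0.04125000, 0.01375000)
applied force F = (-3.7000, 3.3000, 1.1000)

F = (-3.7000, 3.3000, 1.1000)
τ = (0.0600, 0.1700, -0.1600)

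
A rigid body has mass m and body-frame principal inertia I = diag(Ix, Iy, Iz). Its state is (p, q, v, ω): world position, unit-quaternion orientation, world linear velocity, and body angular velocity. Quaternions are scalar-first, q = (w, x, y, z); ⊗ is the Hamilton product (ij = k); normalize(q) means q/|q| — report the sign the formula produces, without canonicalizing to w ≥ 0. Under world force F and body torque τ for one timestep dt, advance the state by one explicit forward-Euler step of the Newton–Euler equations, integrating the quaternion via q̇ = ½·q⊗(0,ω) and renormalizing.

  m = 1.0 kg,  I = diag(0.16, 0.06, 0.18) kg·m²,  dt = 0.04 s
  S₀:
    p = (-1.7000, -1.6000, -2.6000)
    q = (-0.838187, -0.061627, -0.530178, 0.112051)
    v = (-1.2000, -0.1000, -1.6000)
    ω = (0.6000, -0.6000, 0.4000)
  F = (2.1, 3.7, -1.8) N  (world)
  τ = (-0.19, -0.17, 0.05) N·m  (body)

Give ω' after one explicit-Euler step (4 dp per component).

gyro term ω×Iω = (-0.0288, -0.0048, 0.0360)
α = I⁻¹(τ − ω×Iω) = (-1.0075, -2.7533, 0.0778)
new body rate ω' = (0.5597, -0.7101, 0.4031)

ω' = (0.5597, -0.7101, 0.4031)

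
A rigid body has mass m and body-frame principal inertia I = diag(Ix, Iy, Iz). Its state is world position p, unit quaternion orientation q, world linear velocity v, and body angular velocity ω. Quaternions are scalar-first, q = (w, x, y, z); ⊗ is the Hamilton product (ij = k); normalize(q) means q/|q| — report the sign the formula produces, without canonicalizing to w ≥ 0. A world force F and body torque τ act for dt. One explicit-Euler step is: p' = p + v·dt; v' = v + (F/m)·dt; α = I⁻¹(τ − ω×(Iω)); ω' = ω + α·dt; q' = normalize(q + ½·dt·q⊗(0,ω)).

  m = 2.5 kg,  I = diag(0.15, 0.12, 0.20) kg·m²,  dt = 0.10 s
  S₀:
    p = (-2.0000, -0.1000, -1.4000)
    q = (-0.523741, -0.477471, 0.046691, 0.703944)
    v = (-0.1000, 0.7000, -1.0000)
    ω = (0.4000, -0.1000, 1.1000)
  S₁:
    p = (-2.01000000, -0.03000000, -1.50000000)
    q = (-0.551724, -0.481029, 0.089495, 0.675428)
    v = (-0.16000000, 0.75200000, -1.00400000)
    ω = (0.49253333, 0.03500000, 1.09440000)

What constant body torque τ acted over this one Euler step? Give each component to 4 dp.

τ = (0.1300, 0.1400, -0.0100)

rate change Δω = (0.09253333, 0.13500000, -0.00560000)
gyro term ω₀×Iω₀ = (-0.0088, -0.0220, 0.0012)
τ = I·(Δω/dt) + ω₀×(Iω₀) = (0.1300, 0.1400, -0.0100)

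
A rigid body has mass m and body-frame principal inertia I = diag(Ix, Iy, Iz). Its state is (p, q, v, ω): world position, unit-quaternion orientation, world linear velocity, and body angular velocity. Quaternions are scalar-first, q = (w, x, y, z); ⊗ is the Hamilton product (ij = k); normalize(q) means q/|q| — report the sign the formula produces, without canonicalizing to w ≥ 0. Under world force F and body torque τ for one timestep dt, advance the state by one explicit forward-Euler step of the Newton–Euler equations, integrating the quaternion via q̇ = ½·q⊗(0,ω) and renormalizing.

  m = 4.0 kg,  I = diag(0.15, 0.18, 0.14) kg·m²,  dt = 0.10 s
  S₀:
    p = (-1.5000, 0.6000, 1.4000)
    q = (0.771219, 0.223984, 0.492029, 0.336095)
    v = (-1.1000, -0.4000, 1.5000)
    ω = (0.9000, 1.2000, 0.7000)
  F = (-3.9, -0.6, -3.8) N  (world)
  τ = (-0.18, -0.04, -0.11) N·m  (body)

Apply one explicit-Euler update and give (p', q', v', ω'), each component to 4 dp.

p' = (-1.6100, 0.5600, 1.5500)
q' = (0.7174, 0.2549, 0.5437, 0.3532)
v' = (-1.1975, -0.4150, 1.4050)
ω' = (0.8024, 1.1743, 0.5983)

α = I⁻¹(τ − ω×Iω) = (-0.9760, -0.2572, -1.0171)
ω' = ω + α·dt = (0.8024, 1.1743, 0.5983)
Hamilton product q⊗(0,ω) = (-1.0272869, 0.6352034, 1.0711595, 0.3658080)
q' = normalize(q + ½dt·q⊗(0,ω)) = (0.7174, 0.2549, 0.5437, 0.3532)
a = F/m = (-0.9750, -0.1500, -0.9500)
p + v·dt = (-1.6100, 0.5600, 1.5500)
v' = v + a·dt = (-1.1975, -0.4150, 1.4050)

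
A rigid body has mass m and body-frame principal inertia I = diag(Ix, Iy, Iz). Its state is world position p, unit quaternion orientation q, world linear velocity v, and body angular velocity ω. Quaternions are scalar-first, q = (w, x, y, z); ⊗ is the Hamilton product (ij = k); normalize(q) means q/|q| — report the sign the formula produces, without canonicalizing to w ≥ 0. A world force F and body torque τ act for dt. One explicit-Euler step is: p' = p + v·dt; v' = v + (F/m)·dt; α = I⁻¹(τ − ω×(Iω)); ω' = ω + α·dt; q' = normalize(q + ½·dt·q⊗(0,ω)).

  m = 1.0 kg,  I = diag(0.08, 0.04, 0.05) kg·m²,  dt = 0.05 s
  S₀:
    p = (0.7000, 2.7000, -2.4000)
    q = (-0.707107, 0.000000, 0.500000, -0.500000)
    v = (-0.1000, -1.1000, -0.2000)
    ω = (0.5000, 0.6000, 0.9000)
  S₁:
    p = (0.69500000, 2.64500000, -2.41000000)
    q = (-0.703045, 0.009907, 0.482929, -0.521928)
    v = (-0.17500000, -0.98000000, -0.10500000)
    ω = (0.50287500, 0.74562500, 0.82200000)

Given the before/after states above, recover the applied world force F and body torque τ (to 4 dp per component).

Δv = v₁−v₀ = (-0.07500000, 0.12000000, 0.09500000)
m·(v₁−v₀)/dt = (-1.5000, 2.4000, 1.9000)
Δω = ω₁−ω₀ = (0.00287500, 0.14562500, -0.07800000)
I·α + gyro = (0.0100, 0.1300, -0.0900)

F = (-1.5000, 2.4000, 1.9000)
τ = (0.0100, 0.1300, -0.0900)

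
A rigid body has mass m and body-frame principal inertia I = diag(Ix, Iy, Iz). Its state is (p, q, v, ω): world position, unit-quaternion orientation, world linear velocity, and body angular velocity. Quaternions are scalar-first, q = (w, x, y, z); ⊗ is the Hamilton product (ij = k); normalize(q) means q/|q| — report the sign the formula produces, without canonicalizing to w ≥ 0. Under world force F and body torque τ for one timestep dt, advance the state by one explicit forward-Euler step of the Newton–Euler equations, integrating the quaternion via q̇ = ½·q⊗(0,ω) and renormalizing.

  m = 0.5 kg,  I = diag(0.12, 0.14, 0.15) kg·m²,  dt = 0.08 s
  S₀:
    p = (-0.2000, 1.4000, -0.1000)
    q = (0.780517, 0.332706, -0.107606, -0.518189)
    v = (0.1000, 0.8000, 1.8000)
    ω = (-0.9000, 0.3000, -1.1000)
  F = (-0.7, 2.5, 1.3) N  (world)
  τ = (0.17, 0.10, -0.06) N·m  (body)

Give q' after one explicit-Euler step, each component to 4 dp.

q' = (0.7697, 0.3150, -0.0648, -0.5515)

Hamilton product q⊗(0,ω) = (-0.2382907, -0.4286420, 1.0665018, -0.8556023)
updated quaternion q' = (0.7697, 0.3150, -0.0648, -0.5515)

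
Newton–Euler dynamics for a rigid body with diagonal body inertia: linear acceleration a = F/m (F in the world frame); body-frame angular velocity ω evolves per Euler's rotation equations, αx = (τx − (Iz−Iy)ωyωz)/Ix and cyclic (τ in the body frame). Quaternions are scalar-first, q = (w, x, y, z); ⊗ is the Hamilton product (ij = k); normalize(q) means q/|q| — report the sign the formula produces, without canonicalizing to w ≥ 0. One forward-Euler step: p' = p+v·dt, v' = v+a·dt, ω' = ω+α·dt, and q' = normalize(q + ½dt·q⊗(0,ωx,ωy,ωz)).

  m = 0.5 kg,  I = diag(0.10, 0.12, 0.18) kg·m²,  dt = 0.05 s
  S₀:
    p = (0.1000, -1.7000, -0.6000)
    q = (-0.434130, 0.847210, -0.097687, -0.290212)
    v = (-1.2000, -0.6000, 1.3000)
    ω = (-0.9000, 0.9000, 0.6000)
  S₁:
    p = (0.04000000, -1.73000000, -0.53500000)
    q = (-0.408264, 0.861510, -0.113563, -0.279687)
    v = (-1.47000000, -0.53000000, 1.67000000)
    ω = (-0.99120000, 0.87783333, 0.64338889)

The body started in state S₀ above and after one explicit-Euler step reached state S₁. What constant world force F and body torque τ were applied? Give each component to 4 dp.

F = (-2.7000, 0.7000, 3.7000)
τ = (-0.1500, -0.0100, 0.1400)

Δω = ω₁−ω₀ = (-0.09120000, -0.02216667, 0.04338889)
gyro term ω₀×Iω₀ = (0.0324, 0.0432, -0.0162)
I·α + gyro = (-0.1500, -0.0100, 0.1400)
Δv = v₁−v₀ = (-0.27000000, 0.07000000, 0.37000000)
applied force F = (-2.7000, 0.7000, 3.7000)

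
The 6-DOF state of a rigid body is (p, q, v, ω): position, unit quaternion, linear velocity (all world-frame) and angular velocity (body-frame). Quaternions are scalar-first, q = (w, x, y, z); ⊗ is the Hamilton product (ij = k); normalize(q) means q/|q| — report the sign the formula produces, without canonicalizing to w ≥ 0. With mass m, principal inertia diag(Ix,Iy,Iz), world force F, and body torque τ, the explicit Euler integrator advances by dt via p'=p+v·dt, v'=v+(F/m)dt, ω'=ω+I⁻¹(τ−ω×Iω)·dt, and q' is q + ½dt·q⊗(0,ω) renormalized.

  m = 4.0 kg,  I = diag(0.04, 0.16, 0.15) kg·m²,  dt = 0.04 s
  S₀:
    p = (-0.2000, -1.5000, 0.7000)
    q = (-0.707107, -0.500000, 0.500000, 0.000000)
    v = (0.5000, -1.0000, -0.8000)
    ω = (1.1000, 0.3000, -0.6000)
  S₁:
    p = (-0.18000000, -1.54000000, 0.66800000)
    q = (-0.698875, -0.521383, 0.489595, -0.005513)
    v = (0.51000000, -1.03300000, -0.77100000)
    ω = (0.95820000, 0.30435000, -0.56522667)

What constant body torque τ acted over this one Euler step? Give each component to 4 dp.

rate change Δω = (-0.14180000, 0.00435000, 0.03477333)
τ = I·(Δω/dt) + ω₀×(Iω₀) = (-0.1400, 0.0900, 0.1700)

τ = (-0.1400, 0.0900, 0.1700)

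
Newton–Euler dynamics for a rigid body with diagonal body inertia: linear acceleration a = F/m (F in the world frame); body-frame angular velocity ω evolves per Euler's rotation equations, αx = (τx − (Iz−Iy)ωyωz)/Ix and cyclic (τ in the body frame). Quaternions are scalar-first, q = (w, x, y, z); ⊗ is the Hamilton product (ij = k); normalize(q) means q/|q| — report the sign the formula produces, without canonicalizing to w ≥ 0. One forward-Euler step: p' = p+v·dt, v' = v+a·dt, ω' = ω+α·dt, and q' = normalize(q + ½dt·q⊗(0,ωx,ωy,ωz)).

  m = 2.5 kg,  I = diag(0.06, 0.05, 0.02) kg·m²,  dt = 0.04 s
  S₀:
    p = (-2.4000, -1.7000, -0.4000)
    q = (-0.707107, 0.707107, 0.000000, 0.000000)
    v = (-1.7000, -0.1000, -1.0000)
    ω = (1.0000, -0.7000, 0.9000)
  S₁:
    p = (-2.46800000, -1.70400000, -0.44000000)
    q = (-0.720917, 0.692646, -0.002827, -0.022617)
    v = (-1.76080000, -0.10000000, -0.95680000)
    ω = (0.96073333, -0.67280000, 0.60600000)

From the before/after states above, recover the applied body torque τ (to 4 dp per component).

τ = (-0.0400, 0.0700, -0.1400)

ω₁ − ω₀ = (-0.03926667, 0.02720000, -0.29400000)
gyro term ω₀×Iω₀ = (0.0189, 0.0360, 0.0070)
τ = I·(Δω/dt) + ω₀×(Iω₀) = (-0.0400, 0.0700, -0.1400)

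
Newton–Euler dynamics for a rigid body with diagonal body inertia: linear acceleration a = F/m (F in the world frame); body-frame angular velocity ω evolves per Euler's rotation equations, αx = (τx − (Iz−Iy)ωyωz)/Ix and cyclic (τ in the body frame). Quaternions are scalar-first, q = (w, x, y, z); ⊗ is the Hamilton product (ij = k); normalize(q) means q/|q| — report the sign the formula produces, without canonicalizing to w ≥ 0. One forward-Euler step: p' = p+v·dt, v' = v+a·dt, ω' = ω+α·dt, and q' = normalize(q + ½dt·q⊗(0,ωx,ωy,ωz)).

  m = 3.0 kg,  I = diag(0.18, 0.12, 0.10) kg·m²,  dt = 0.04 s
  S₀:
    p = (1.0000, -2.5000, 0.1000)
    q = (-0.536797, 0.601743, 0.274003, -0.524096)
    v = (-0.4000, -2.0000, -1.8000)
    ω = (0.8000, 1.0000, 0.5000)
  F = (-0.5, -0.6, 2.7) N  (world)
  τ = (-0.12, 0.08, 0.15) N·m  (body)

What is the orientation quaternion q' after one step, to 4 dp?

q' = (-0.5465, 0.6061, 0.2488, -0.5216)

Hamilton product q⊗(0,ω) = (-0.4933494, 0.2316599, -1.2569453, 0.1141421)
q' = normalize(q + ½dt·q⊗(0,ω)) = (-0.5465, 0.6061, 0.2488, -0.5216)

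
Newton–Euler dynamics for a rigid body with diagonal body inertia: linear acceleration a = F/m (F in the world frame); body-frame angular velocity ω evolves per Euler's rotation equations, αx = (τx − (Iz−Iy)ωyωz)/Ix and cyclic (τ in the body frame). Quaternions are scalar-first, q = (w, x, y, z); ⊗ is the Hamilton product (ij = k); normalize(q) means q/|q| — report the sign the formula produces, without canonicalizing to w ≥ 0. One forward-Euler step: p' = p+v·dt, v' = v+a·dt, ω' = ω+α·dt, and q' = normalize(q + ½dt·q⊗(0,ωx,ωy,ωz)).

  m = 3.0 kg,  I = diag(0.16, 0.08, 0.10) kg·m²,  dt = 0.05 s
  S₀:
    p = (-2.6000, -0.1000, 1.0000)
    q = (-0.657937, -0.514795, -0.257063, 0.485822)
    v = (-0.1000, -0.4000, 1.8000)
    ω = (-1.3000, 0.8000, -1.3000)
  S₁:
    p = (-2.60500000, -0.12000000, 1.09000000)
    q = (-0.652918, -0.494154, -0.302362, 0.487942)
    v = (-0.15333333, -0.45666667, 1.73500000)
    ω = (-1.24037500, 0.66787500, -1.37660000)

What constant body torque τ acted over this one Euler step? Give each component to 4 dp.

τ = (0.1700, -0.1100, -0.0700)

Δω = ω₁−ω₀ = (0.05962500, -0.13212500, -0.07660000)
τ = I·(Δω/dt) + ω₀×(Iω₀) = (0.1700, -0.1100, -0.0700)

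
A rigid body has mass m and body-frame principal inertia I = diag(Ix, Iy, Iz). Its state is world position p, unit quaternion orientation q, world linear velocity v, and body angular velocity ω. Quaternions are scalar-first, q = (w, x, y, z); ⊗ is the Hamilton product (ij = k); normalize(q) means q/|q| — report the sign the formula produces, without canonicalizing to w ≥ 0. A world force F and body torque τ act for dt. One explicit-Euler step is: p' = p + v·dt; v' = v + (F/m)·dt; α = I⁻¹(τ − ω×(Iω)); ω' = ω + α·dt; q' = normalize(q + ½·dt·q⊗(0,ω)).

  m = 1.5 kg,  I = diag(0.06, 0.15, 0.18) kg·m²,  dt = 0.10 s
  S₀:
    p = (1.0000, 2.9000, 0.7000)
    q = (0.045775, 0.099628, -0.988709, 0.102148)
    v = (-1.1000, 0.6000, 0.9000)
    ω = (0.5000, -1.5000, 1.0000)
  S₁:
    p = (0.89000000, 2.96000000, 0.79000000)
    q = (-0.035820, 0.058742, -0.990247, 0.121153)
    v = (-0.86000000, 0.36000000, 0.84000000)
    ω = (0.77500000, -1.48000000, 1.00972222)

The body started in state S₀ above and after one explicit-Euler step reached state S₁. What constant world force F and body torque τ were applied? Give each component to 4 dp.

Δv = v₁−v₀ = (0.24000000, -0.24000000, -0.06000000)
applied force F = (3.6000, -3.6000, -0.9000)
ω₁ − ω₀ = (0.27500000, 0.02000000, 0.00972222)
gyro term ω₀×Iω₀ = (-0.0450, -0.0600, -0.0675)
applied torque τ = (0.1200, -0.0300, -0.0500)

F = (3.6000, -3.6000, -0.9000)
τ = (0.1200, -0.0300, -0.0500)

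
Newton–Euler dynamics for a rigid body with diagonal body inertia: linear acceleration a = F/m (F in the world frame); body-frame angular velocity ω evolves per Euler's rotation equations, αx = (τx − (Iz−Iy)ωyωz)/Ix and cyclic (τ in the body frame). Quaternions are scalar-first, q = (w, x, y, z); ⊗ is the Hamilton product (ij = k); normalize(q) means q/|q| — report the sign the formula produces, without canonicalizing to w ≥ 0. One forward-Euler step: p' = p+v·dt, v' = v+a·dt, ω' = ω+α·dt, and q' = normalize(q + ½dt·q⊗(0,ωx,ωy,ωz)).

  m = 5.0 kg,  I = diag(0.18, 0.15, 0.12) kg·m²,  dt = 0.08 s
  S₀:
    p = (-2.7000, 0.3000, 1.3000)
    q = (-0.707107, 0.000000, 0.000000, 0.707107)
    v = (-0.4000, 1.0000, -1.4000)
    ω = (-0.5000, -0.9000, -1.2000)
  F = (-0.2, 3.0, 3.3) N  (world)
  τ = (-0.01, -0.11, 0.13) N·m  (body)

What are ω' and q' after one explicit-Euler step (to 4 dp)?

ω' = (-0.4900, -0.9779, -1.1043)
q' = (-0.6718, 0.0395, 0.0113, 0.7396)

ω×(Iω) gyroscopic = (-0.0324, 0.0360, -0.0135)
(τ − ω×Iω)/I = (0.1244, -0.9733, 1.1958)
new body rate ω' = (-0.4900, -0.9779, -1.1043)
q⊗(0,ω) = (0.8485284, 0.9899498, 0.2828428, 0.8485284)
q' = normalize(q + ½dt·q⊗(0,ω)) = (-0.6718, 0.0395, 0.0113, 0.7396)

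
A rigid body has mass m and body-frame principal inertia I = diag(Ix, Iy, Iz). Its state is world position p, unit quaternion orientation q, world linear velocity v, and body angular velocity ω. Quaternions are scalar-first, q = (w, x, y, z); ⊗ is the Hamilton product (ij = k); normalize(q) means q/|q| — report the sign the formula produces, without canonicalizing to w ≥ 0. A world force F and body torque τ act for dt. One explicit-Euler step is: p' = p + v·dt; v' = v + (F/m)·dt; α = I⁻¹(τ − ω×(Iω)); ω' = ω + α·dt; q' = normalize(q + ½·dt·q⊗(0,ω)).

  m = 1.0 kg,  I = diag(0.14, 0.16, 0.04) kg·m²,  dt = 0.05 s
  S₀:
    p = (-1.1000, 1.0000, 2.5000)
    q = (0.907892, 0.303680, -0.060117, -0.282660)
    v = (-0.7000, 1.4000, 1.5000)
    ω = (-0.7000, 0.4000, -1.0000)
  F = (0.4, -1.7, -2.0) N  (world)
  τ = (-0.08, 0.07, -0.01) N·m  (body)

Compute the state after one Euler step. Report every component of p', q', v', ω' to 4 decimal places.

p' = (-1.1350, 1.0700, 2.5750)
q' = (0.9063, 0.2920, -0.0385, -0.3032)
v' = (-0.6800, 1.3150, 1.4000)
ω' = (-0.7457, 0.4000, -1.0055)

p' = p + v·dt = (-1.1350, 1.0700, 2.5750)
new velocity v' = (-0.6800, 1.3150, 1.4000)
ω×(Iω) gyroscopic = (0.0480, 0.0700, -0.0056)
angular accel α = (-0.9143, 0.0000, -0.1100)
ω + α·dt = (-0.7457, 0.4000, -1.0055)
q⊗(0,ω) = (-0.0460372, -0.4623434, 0.8646988, -0.8285019)
updated quaternion q' = (0.9063, 0.2920, -0.0385, -0.3032)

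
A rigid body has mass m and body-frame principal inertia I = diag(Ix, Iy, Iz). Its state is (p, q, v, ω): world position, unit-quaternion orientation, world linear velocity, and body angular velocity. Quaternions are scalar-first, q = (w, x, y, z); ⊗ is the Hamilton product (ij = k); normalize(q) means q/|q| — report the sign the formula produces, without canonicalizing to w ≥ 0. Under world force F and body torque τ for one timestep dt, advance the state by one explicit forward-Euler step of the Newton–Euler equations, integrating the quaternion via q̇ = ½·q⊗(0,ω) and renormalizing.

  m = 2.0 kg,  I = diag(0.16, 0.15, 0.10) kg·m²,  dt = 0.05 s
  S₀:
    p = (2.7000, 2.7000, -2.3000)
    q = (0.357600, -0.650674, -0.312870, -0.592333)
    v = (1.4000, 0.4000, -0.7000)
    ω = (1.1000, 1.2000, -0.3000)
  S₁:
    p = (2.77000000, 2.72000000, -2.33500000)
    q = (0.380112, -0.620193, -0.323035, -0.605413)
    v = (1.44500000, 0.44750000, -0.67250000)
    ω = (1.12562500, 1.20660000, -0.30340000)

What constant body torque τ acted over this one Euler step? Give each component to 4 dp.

τ = (0.1000, 0.0000, -0.0200)

ω₁ − ω₀ = (0.02562500, 0.00660000, -0.00340000)
gyro term ω₀×Iω₀ = (0.0180, -0.0198, -0.0132)
I·α + gyro = (0.1000, 0.0000, -0.0200)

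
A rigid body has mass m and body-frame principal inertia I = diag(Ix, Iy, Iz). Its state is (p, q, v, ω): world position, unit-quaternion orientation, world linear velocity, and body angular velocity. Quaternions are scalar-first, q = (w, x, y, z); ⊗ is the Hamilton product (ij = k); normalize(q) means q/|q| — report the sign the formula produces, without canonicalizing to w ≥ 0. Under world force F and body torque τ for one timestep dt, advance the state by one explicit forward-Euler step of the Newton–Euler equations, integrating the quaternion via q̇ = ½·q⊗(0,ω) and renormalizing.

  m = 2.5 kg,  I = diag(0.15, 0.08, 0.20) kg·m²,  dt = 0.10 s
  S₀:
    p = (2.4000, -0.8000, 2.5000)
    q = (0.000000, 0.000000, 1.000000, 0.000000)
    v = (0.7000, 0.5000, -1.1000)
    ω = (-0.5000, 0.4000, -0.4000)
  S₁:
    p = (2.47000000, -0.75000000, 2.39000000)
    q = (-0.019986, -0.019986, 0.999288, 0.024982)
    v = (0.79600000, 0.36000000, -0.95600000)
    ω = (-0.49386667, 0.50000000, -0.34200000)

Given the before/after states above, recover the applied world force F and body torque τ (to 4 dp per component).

ω₁ − ω₀ = (0.00613333, 0.10000000, 0.05800000)
gyro term ω₀×Iω₀ = (-0.0192, -0.0100, 0.0140)
applied torque τ = (-0.0100, 0.0700, 0.1300)
velocity change Δv = (0.09600000, -0.14000000, 0.14400000)
m·(v₁−v₀)/dt = (2.4000, -3.5000, 3.6000)

F = (2.4000, -3.5000, 3.6000)
τ = (-0.0100, 0.0700, 0.1300)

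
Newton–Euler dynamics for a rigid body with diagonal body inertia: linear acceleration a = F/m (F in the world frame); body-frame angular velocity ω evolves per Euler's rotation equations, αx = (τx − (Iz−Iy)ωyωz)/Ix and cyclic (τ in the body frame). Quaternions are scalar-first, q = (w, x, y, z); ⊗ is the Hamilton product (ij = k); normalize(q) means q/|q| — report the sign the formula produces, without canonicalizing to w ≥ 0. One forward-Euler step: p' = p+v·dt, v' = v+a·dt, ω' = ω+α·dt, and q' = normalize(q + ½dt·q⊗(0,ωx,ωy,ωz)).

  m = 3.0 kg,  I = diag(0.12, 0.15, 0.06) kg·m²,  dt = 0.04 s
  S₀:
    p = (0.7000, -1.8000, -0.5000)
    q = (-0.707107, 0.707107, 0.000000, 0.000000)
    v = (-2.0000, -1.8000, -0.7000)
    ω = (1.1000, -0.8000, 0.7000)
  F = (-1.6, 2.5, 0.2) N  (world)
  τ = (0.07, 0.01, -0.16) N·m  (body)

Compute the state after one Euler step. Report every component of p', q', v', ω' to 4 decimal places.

α = I⁻¹(τ − ω×Iω) = (0.1633, -0.2413, -2.2267)
ω' = ω + α·dt = (1.1065, -0.8097, 0.6109)
2q̇ = q⊗(0,ω) = (-0.7778177, -0.7778177, 0.0707107, -1.0606605)
q' = normalize(q + ½dt·q⊗(0,ω)) = (-0.7223, 0.6912, 0.0014, -0.0212)
new position p' = (0.6200, -1.8720, -0.5280)
v + (F/m)dt = (-2.0213, -1.7667, -0.6973)

p' = (0.6200, -1.8720, -0.5280)
q' = (-0.7223, 0.6912, 0.0014, -0.0212)
v' = (-2.0213, -1.7667, -0.6973)
ω' = (1.1065, -0.8097, 0.6109)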